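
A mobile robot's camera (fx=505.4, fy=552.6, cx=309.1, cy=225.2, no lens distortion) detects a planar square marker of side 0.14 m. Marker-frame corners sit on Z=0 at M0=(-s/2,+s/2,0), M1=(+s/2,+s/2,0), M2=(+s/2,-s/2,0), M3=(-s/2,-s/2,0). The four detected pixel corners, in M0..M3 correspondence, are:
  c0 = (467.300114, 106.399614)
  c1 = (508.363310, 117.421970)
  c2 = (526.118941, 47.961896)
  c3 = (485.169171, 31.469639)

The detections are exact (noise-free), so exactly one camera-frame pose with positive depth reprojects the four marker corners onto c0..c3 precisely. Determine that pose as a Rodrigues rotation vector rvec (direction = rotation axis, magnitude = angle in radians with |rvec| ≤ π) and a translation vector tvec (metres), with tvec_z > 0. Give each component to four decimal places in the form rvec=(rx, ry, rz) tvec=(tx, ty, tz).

Intrinsics K: fx=505.4, fy=552.6, cx=309.1, cy=225.2
Marker side s = 0.14 m; corners in marker frame (Z=0):
  M0 = (-0.0700, +0.0700, 0)
  M1 = (+0.0700, +0.0700, 0)
  M2 = (+0.0700, -0.0700, 0)
  M3 = (-0.0700, -0.0700, 0)
Detected image corners:
  c0 = (467.300114, 106.399614) px
  c1 = (508.363310, 117.421970) px
  c2 = (526.118941, 47.961896) px
  c3 = (485.169171, 31.469639) px
Planar DLT: solve 8×8 A·h = b for H (H[2,2]=1):
  H  [+542.91164 -28.43527 +497.33624]
  H  [+136.15050 +530.06677 +76.55810]
  H  [+0.50329 +0.19886 +1.00000]
B = K⁻¹H; ‖b₁‖=0.917819, ‖b₂‖=0.917819; λ = 2/(‖b₁‖+‖b₂‖) = 1.089539, sign → tz>0 ⇒ λ=+1.089539
r₁ = λ·B[:,0] = (+0.83504,+0.04497,+0.54835); r₂ = λ·B[:,1] = (-0.19381,+0.95681,+0.21667)
r₃ = r₁×r₂ = (-0.51493,-0.28720,+0.80769); SVD([r₁ r₂ r₃]) → R = UVᵀ:
  R  [+0.83504 -0.19381 -0.51493]
  R  [+0.04497 +0.95681 -0.28720]
  R  [+0.54835 +0.21667 +0.80769]
t = (+0.40580, -0.29307, +1.08954) m
tr R = 2.599542; θ = arccos((tr R − 1)/2) = 0.643883 rad = 36.892°
axis k = ((R−Rᵀ)₃₂, (R−Rᵀ)₁₃, (R−Rᵀ)₂₁) / (2 sinθ) = (+0.419676, -0.885616, +0.198887)
rvec = θ·k = (+0.270222, -0.570233, +0.128060)

rvec=(0.2702, -0.5702, 0.1281) tvec=(0.4058, -0.2931, 1.0895)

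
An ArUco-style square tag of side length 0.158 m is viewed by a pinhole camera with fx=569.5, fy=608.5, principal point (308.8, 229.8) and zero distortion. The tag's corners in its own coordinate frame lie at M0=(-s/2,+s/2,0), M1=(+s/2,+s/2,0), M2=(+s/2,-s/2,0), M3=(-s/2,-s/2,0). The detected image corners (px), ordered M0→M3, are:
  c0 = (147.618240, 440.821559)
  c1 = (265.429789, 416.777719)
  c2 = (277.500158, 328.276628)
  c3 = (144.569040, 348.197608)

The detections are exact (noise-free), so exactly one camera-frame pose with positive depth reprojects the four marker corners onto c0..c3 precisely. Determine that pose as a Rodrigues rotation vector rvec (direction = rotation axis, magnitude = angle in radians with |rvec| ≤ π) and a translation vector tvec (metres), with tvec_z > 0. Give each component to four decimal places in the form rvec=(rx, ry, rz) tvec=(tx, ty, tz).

rvec=(0.6173, -0.3638, 0.0317) tvec=(-0.1233, 0.1841, 0.7178)

Intrinsics K: fx=569.5, fy=608.5, cx=308.8, cy=229.8
Marker side s = 0.158 m; corners in marker frame (Z=0):
  M0 = (-0.0790, +0.0790, 0)
  M1 = (+0.0790, +0.0790, 0)
  M2 = (+0.0790, -0.0790, 0)
  M3 = (-0.0790, -0.0790, 0)
Detected image corners:
  c0 = (147.618240, 440.821559) px
  c1 = (265.429789, 416.777719) px
  c2 = (277.500158, 328.276628) px
  c3 = (144.569040, 348.197608) px
Planar DLT: solve 8×8 A·h = b for H (H[2,2]=1):
  H  [+890.24740 +132.59123 +211.00529]
  H  [+43.22561 +872.00997 +385.89558]
  H  [+0.47758 +0.78046 +1.00000]
B = K⁻¹H; ‖b₁‖=1.393235, ‖b₂‖=1.393235; λ = 2/(‖b₁‖+‖b₂‖) = 0.717754, sign → tz>0 ⇒ λ=+0.717754
r₁ = λ·B[:,0] = (+0.93613,-0.07847,+0.34278); r₂ = λ·B[:,1] = (-0.13664,+0.81702,+0.56018)
r₃ = r₁×r₂ = (-0.32402,-0.57124,+0.75412); SVD([r₁ r₂ r₃]) → R = UVᵀ:
  R  [+0.93613 -0.13664 -0.32402]
  R  [-0.07847 +0.81702 -0.57124]
  R  [+0.34278 +0.56018 +0.75412]
t = (-0.12325, +0.18412, +0.71775) m
tr R = 2.507278; θ = arccos((tr R − 1)/2) = 0.717216 rad = 41.093°
axis k = ((R−Rᵀ)₃₂, (R−Rᵀ)₁₃, (R−Rᵀ)₂₁) / (2 sinθ) = (+0.860672, -0.507234, +0.044253)
rvec = θ·k = (+0.617287, -0.363796, +0.031739)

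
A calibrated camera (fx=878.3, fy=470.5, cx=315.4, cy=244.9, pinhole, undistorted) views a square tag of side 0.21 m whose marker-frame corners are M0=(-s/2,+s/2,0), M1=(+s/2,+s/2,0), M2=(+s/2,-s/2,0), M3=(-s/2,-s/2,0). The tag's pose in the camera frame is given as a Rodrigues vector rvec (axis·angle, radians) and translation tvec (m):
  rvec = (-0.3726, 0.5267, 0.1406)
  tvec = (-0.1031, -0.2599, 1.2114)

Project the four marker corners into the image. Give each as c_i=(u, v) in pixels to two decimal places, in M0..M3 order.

c0=(161.01, 181.28) c1=(286.67, 178.33) c2=(323.15, 105.29) c3=(200.77, 114.17)

Intrinsics K: fx=878.3, fy=470.5, cx=315.4, cy=244.9
Marker side s = 0.21 m; corners in marker frame (Z=0):
  M0 = (-0.1050, +0.1050, 0)
  M1 = (+0.1050, +0.1050, 0)
  M2 = (+0.1050, -0.1050, 0)
  M3 = (-0.1050, -0.1050, 0)
rvec = (-0.3726, 0.5267, 0.1406), |rvec| = θ = 0.66031 rad = 37.833°
Rodrigues: sinθ=0.61336, 1−cosθ=0.21020; R = I + sinθ·[k]× + (1−cosθ)·[k]×²:
    [+0.85673 -0.22521 +0.46400]
    [+0.03599 +0.92354 +0.38181]
    [-0.51451 -0.31041 +0.79933]
t = (-0.1031, -0.2599, 1.2114) m
M0: Pc = R·M0+t = (-0.21670, -0.16671, +1.23283); u = 878.3·(-0.21670)/1.23283 + 315.4 = 161.0144, v = 470.5·(-0.16671)/1.23283 + 244.9 = 181.2774
M1: Pc = R·M1+t = (-0.03679, -0.15915, +1.12478); u = 878.3·(-0.03679)/1.12478 + 315.4 = 286.6716, v = 470.5·(-0.15915)/1.12478 + 244.9 = 178.3276
M2: Pc = R·M2+t = (+0.01050, -0.35309, +1.18997); u = 878.3·(+0.01050)/1.18997 + 315.4 = 323.1529, v = 470.5·(-0.35309)/1.18997 + 244.9 = 105.2914
M3: Pc = R·M3+t = (-0.16941, -0.36065, +1.29802); u = 878.3·(-0.16941)/1.29802 + 315.4 = 200.7695, v = 470.5·(-0.36065)/1.29802 + 244.9 = 114.1726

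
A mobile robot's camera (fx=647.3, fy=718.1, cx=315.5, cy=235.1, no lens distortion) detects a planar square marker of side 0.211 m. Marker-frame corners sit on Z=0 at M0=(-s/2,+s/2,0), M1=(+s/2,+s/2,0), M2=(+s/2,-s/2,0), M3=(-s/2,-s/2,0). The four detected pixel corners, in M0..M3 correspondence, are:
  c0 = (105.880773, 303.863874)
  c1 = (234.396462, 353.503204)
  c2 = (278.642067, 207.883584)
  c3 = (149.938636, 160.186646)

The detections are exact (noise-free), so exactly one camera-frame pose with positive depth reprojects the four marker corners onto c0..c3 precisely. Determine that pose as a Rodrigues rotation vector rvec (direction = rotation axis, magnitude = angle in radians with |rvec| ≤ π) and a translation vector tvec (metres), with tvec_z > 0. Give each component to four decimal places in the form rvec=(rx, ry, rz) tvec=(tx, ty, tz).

Intrinsics K: fx=647.3, fy=718.1, cx=315.5, cy=235.1
Marker side s = 0.211 m; corners in marker frame (Z=0):
  M0 = (-0.1055, +0.1055, 0)
  M1 = (+0.1055, +0.1055, 0)
  M2 = (+0.1055, -0.1055, 0)
  M3 = (-0.1055, -0.1055, 0)
Detected image corners:
  c0 = (105.880773, 303.863874) px
  c1 = (234.396462, 353.503204) px
  c2 = (278.642067, 207.883584) px
  c3 = (149.938636, 160.186646) px
Planar DLT: solve 8×8 A·h = b for H (H[2,2]=1):
  H  [+598.15734 -211.81972 +191.84445]
  H  [+215.48747 +682.07776 +256.10538]
  H  [-0.05914 -0.01338 +1.00000]
B = K⁻¹H; ‖b₁‖=1.006761, ‖b₂‖=1.006761; λ = 2/(‖b₁‖+‖b₂‖) = 0.993284, sign → tz>0 ⇒ λ=+0.993284
r₁ = λ·B[:,0] = (+0.94651,+0.31730,-0.05874); r₂ = λ·B[:,1] = (-0.31856,+0.94781,-0.01329)
r₃ = r₁×r₂ = (+0.05146,+0.03130,+0.99818); SVD([r₁ r₂ r₃]) → R = UVᵀ:
  R  [+0.94651 -0.31856 +0.05146]
  R  [+0.31730 +0.94781 +0.03130]
  R  [-0.05874 -0.01329 +0.99818]
t = (-0.18975, +0.02905, +0.99328) m
tr R = 2.892500; θ = arccos((tr R − 1)/2) = 0.329358 rad = 18.871°
axis k = ((R−Rᵀ)₃₂, (R−Rᵀ)₁₃, (R−Rᵀ)₂₁) / (2 sinθ) = (-0.068931, +0.170356, +0.982969)
rvec = θ·k = (-0.022703, +0.056108, +0.323749)

rvec=(-0.0227, 0.0561, 0.3237) tvec=(-0.1897, 0.0291, 0.9933)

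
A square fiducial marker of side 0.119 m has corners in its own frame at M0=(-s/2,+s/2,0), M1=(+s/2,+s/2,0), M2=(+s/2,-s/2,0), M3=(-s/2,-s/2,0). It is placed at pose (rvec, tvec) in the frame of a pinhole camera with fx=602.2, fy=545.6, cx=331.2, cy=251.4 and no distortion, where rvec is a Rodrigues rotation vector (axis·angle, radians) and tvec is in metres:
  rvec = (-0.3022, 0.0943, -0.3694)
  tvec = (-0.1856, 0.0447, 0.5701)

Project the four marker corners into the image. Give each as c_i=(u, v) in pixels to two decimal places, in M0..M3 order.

Intrinsics K: fx=602.2, fy=545.6, cx=331.2, cy=251.4
Marker side s = 0.119 m; corners in marker frame (Z=0):
  M0 = (-0.0595, +0.0595, 0)
  M1 = (+0.0595, +0.0595, 0)
  M2 = (+0.0595, -0.0595, 0)
  M3 = (-0.0595, -0.0595, 0)
rvec = (-0.3022, 0.0943, -0.3694), |rvec| = θ = 0.48649 rad = 27.874°
Rodrigues: sinθ=0.46753, 1−cosθ=0.11602; R = I + sinθ·[k]× + (1−cosθ)·[k]×²:
    [+0.92875 +0.34103 +0.14535]
    [-0.36897 +0.88834 +0.27334]
    [-0.03590 -0.30750 +0.95087]
t = (-0.1856, 0.0447, 0.5701) m
M0: Pc = R·M0+t = (-0.22057, +0.11951, +0.55394); u = 602.2·(-0.22057)/0.55394 + 331.2 = 91.4145, v = 545.6·(+0.11951)/0.55394 + 251.4 = 369.1105
M1: Pc = R·M1+t = (-0.11005, +0.07560, +0.54967); u = 602.2·(-0.11005)/0.54967 + 331.2 = 210.6344, v = 545.6·(+0.07560)/0.54967 + 251.4 = 326.4429
M2: Pc = R·M2+t = (-0.15063, -0.03011, +0.58626); u = 602.2·(-0.15063)/0.58626 + 331.2 = 176.4736, v = 545.6·(-0.03011)/0.58626 + 251.4 = 223.3784
M3: Pc = R·M3+t = (-0.26115, +0.01380, +0.59053); u = 602.2·(-0.26115)/0.59053 + 331.2 = 64.8883, v = 545.6·(+0.01380)/0.59053 + 251.4 = 264.1478

c0=(91.41, 369.11) c1=(210.63, 326.44) c2=(176.47, 223.38) c3=(64.89, 264.15)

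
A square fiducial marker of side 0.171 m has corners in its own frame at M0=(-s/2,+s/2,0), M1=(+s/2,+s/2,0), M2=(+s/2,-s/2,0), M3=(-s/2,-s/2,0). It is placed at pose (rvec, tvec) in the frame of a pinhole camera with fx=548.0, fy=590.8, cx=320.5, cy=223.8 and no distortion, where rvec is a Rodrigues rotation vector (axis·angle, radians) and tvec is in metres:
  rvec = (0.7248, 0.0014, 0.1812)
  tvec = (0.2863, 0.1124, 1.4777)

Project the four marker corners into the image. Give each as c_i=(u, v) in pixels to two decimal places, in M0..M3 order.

Intrinsics K: fx=548.0, fy=590.8, cx=320.5, cy=223.8
Marker side s = 0.171 m; corners in marker frame (Z=0):
  M0 = (-0.0855, +0.0855, 0)
  M1 = (+0.0855, +0.0855, 0)
  M2 = (+0.0855, -0.0855, 0)
  M3 = (-0.0855, -0.0855, 0)
rvec = (0.7248, 0.0014, 0.1812), |rvec| = θ = 0.74711 rad = 42.806°
Rodrigues: sinθ=0.67952, 1−cosθ=0.26634; R = I + sinθ·[k]× + (1−cosθ)·[k]×²:
    [+0.98433 -0.16432 +0.06394]
    [+0.16529 +0.73366 -0.65911]
    [+0.06140 +0.65935 +0.74932]
t = (0.2863, 0.1124, 1.4777) m
M0: Pc = R·M0+t = (+0.18809, +0.16100, +1.52883); u = 548.0·(+0.18809)/1.52883 + 320.5 = 387.9199, v = 590.8·(+0.16100)/1.52883 + 223.8 = 286.0151
M1: Pc = R·M1+t = (+0.35641, +0.18926, +1.53932); u = 548.0·(+0.35641)/1.53932 + 320.5 = 447.3824, v = 590.8·(+0.18926)/1.53932 + 223.8 = 296.4390
M2: Pc = R·M2+t = (+0.38451, +0.06380, +1.42657); u = 548.0·(+0.38451)/1.42657 + 320.5 = 468.2045, v = 590.8·(+0.06380)/1.42657 + 223.8 = 250.2240
M3: Pc = R·M3+t = (+0.21619, +0.03554, +1.41608); u = 548.0·(+0.21619)/1.41608 + 320.5 = 404.1620, v = 590.8·(+0.03554)/1.41608 + 223.8 = 238.6275

c0=(387.92, 286.02) c1=(447.38, 296.44) c2=(468.20, 250.22) c3=(404.16, 238.63)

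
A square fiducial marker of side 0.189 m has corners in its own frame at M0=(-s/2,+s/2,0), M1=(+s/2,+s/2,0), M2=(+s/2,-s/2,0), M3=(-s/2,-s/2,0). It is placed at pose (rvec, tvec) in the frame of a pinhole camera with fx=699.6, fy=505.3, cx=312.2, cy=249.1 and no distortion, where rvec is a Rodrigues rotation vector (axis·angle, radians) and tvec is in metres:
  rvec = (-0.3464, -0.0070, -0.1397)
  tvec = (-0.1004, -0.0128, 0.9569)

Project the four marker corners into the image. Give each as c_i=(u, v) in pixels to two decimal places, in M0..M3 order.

c0=(174.89, 297.31) c1=(316.87, 283.08) c2=(298.22, 191.24) c3=(165.32, 204.00)

Intrinsics K: fx=699.6, fy=505.3, cx=312.2, cy=249.1
Marker side s = 0.189 m; corners in marker frame (Z=0):
  M0 = (-0.0945, +0.0945, 0)
  M1 = (+0.0945, +0.0945, 0)
  M2 = (+0.0945, -0.0945, 0)
  M3 = (-0.0945, -0.0945, 0)
rvec = (-0.3464, -0.0070, -0.1397), |rvec| = θ = 0.37357 rad = 21.404°
Rodrigues: sinθ=0.36495, 1−cosθ=0.06897; R = I + sinθ·[k]× + (1−cosθ)·[k]×²:
    [+0.99033 +0.13767 +0.01708]
    [-0.13527 +0.93105 +0.33888]
    [+0.03075 -0.33792 +0.94067]
t = (-0.1004, -0.0128, 0.9569) m
M0: Pc = R·M0+t = (-0.18098, +0.08797, +0.92206); u = 699.6·(-0.18098)/0.92206 + 312.2 = 174.8869, v = 505.3·(+0.08797)/0.92206 + 249.1 = 297.3075
M1: Pc = R·M1+t = (+0.00620, +0.06240, +0.92787); u = 699.6·(+0.00620)/0.92787 + 312.2 = 316.8718, v = 505.3·(+0.06240)/0.92787 + 249.1 = 283.0823
M2: Pc = R·M2+t = (-0.01982, -0.11357, +0.99174); u = 699.6·(-0.01982)/0.99174 + 312.2 = 298.2158, v = 505.3·(-0.11357)/0.99174 + 249.1 = 191.2361
M3: Pc = R·M3+t = (-0.20700, -0.08800, +0.98593); u = 699.6·(-0.20700)/0.98593 + 312.2 = 165.3183, v = 505.3·(-0.08800)/0.98593 + 249.1 = 203.9984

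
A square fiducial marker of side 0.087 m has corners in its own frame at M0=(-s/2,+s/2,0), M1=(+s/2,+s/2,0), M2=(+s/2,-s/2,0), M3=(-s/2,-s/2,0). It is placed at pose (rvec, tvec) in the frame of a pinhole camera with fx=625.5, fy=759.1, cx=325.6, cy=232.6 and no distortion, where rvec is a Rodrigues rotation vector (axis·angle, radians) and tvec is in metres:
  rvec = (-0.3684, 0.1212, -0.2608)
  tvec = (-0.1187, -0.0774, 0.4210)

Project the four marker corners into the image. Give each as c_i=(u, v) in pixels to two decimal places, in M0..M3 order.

Intrinsics K: fx=625.5, fy=759.1, cx=325.6, cy=232.6
Marker side s = 0.087 m; corners in marker frame (Z=0):
  M0 = (-0.0435, +0.0435, 0)
  M1 = (+0.0435, +0.0435, 0)
  M2 = (+0.0435, -0.0435, 0)
  M3 = (-0.0435, -0.0435, 0)
rvec = (-0.3684, 0.1212, -0.2608), |rvec| = θ = 0.46736 rad = 26.778°
Rodrigues: sinθ=0.45053, 1−cosθ=0.10724; R = I + sinθ·[k]× + (1−cosθ)·[k]×²:
    [+0.95939 +0.22949 +0.16401]
    [-0.27333 +0.89997 +0.33962]
    [-0.06966 -0.37065 +0.92615]
t = (-0.1187, -0.0774, 0.4210) m
M0: Pc = R·M0+t = (-0.15045, -0.02636, +0.40791); u = 625.5·(-0.15045)/0.40791 + 325.6 = 94.8928, v = 759.1·(-0.02636)/0.40791 + 232.6 = 183.5426
M1: Pc = R·M1+t = (-0.06698, -0.05014, +0.40185); u = 625.5·(-0.06698)/0.40185 + 325.6 = 221.3355, v = 759.1·(-0.05014)/0.40185 + 232.6 = 137.8820
M2: Pc = R·M2+t = (-0.08695, -0.12844, +0.43409); u = 625.5·(-0.08695)/0.43409 + 325.6 = 200.3120, v = 759.1·(-0.12844)/0.43409 + 232.6 = 7.9988
M3: Pc = R·M3+t = (-0.17042, -0.10466, +0.44015); u = 625.5·(-0.17042)/0.44015 + 325.6 = 83.4223, v = 759.1·(-0.10466)/0.44015 + 232.6 = 52.1026

c0=(94.89, 183.54) c1=(221.34, 137.88) c2=(200.31, 8.00) c3=(83.42, 52.10)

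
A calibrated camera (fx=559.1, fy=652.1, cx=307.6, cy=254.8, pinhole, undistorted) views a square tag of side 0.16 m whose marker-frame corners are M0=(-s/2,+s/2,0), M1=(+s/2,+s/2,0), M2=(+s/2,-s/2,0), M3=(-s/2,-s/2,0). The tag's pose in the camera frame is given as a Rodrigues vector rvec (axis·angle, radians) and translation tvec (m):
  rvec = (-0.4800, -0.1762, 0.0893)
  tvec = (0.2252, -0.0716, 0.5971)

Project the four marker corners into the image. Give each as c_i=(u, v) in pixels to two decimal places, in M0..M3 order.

Intrinsics K: fx=559.1, fy=652.1, cx=307.6, cy=254.8
Marker side s = 0.16 m; corners in marker frame (Z=0):
  M0 = (-0.0800, +0.0800, 0)
  M1 = (+0.0800, +0.0800, 0)
  M2 = (+0.0800, -0.0800, 0)
  M3 = (-0.0800, -0.0800, 0)
rvec = (-0.4800, -0.1762, 0.0893), |rvec| = θ = 0.51906 rad = 29.740°
Rodrigues: sinθ=0.49606, 1−cosθ=0.13171; R = I + sinθ·[k]× + (1−cosθ)·[k]×²:
    [+0.98092 -0.04400 -0.18935]
    [+0.12669 +0.88346 +0.45104]
    [+0.14744 -0.46643 +0.87219]
t = (0.2252, -0.0716, 0.5971) m
M0: Pc = R·M0+t = (+0.14321, -0.01106, +0.54799); u = 559.1·(+0.14321)/0.54799 + 307.6 = 453.7096, v = 652.1·(-0.01106)/0.54799 + 254.8 = 241.6411
M1: Pc = R·M1+t = (+0.30015, +0.00921, +0.57158); u = 559.1·(+0.30015)/0.57158 + 307.6 = 601.2000, v = 652.1·(+0.00921)/0.57158 + 254.8 = 265.3102
M2: Pc = R·M2+t = (+0.30719, -0.13214, +0.64621); u = 559.1·(+0.30719)/0.64621 + 307.6 = 573.3838, v = 652.1·(-0.13214)/0.64621 + 254.8 = 121.4535
M3: Pc = R·M3+t = (+0.15025, -0.15241, +0.62262); u = 559.1·(+0.15025)/0.62262 + 307.6 = 442.5179, v = 652.1·(-0.15241)/0.62262 + 254.8 = 95.1708

c0=(453.71, 241.64) c1=(601.20, 265.31) c2=(573.38, 121.45) c3=(442.52, 95.17)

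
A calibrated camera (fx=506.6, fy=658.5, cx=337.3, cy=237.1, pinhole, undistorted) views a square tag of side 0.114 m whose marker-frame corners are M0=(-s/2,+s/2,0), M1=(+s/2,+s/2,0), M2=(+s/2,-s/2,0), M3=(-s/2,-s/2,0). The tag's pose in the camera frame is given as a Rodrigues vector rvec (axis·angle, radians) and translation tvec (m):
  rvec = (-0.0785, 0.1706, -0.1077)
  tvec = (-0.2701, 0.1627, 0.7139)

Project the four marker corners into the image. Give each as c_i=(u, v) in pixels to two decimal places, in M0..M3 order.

c0=(111.46, 443.97) c1=(186.27, 437.35) c2=(180.23, 329.67) c3=(106.59, 338.98)

Intrinsics K: fx=506.6, fy=658.5, cx=337.3, cy=237.1
Marker side s = 0.114 m; corners in marker frame (Z=0):
  M0 = (-0.0570, +0.0570, 0)
  M1 = (+0.0570, +0.0570, 0)
  M2 = (+0.0570, -0.0570, 0)
  M3 = (-0.0570, -0.0570, 0)
rvec = (-0.0785, 0.1706, -0.1077), |rvec| = θ = 0.21649 rad = 12.404°
Rodrigues: sinθ=0.21480, 1−cosθ=0.02334; R = I + sinθ·[k]× + (1−cosθ)·[k]×²:
    [+0.97973 +0.10019 +0.17348]
    [-0.11353 +0.99115 +0.06874]
    [-0.16506 -0.08704 +0.98244]
t = (-0.2701, 0.1627, 0.7139) m
M0: Pc = R·M0+t = (-0.32023, +0.22567, +0.71835); u = 506.6·(-0.32023)/0.71835 + 337.3 = 111.4617, v = 658.5·(+0.22567)/0.71835 + 237.1 = 443.9662
M1: Pc = R·M1+t = (-0.20854, +0.21272, +0.69953); u = 506.6·(-0.20854)/0.69953 + 337.3 = 186.2719, v = 658.5·(+0.21272)/0.69953 + 237.1 = 437.3473
M2: Pc = R·M2+t = (-0.21997, +0.09973, +0.70945); u = 506.6·(-0.21997)/0.70945 + 337.3 = 180.2283, v = 658.5·(+0.09973)/0.70945 + 237.1 = 329.6702
M3: Pc = R·M3+t = (-0.33166, +0.11268, +0.72827); u = 506.6·(-0.33166)/0.72827 + 337.3 = 106.5934, v = 658.5·(+0.11268)/0.72827 + 237.1 = 338.9809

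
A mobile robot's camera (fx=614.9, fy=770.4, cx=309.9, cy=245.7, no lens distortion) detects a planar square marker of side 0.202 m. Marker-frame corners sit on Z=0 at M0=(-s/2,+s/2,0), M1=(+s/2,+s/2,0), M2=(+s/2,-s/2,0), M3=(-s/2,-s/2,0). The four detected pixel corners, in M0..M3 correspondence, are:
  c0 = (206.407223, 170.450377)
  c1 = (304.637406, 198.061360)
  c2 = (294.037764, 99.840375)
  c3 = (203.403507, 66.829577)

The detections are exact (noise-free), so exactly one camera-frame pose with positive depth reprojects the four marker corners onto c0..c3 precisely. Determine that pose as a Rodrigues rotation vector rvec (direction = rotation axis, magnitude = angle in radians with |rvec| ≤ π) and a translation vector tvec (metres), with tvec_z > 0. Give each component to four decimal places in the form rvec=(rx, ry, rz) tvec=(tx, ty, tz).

rvec=(-0.5581, -0.5297, 0.0281) tvec=(-0.1093, -0.1767, 1.1996)

Intrinsics K: fx=614.9, fy=770.4, cx=309.9, cy=245.7
Marker side s = 0.202 m; corners in marker frame (Z=0):
  M0 = (-0.1010, +0.1010, 0)
  M1 = (+0.1010, +0.1010, 0)
  M2 = (+0.1010, -0.1010, 0)
  M3 = (-0.1010, -0.1010, 0)
Detected image corners:
  c0 = (206.407223, 170.450377) px
  c1 = (304.637406, 198.061360) px
  c2 = (294.037764, 99.840375) px
  c3 = (203.403507, 66.829577) px
Planar DLT: solve 8×8 A·h = b for H (H[2,2]=1):
  H  [+565.75458 -73.11498 +253.84902]
  H  [+203.20839 +442.01248 +132.22323]
  H  [+0.39298 -0.42651 +1.00000]
B = K⁻¹H; ‖b₁‖=0.833613, ‖b₂‖=0.833613; λ = 2/(‖b₁‖+‖b₂‖) = 1.199597, sign → tz>0 ⇒ λ=+1.199597
r₁ = λ·B[:,0] = (+0.86613,+0.16607,+0.47142); r₂ = λ·B[:,1] = (+0.11522,+0.85144,-0.51164)
r₃ = r₁×r₂ = (-0.48635,+0.49747,+0.71832); SVD([r₁ r₂ r₃]) → R = UVᵀ:
  R  [+0.86613 +0.11522 -0.48635]
  R  [+0.16607 +0.85144 +0.49747]
  R  [+0.47142 -0.51164 +0.71832]
t = (-0.10935, -0.17670, +1.19960) m
tr R = 2.435895; θ = arccos((tr R − 1)/2) = 0.769947 rad = 44.115°
axis k = ((R−Rᵀ)₃₂, (R−Rᵀ)₁₃, (R−Rᵀ)₂₁) / (2 sinθ) = (-0.724835, -0.687954, +0.036525)
rvec = θ·k = (-0.558084, -0.529688, +0.028122)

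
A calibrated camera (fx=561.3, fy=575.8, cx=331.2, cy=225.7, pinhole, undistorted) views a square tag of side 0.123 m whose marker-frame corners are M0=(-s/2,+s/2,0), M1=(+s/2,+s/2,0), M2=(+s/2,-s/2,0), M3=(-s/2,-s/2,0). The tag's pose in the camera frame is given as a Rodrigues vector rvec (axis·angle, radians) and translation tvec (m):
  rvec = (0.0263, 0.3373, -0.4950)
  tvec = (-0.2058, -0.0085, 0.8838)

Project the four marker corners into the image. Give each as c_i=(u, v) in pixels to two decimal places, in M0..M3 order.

c0=(189.24, 273.06) c1=(248.94, 237.26) c2=(212.18, 165.25) c3=(154.54, 203.94)

Intrinsics K: fx=561.3, fy=575.8, cx=331.2, cy=225.7
Marker side s = 0.123 m; corners in marker frame (Z=0):
  M0 = (-0.0615, +0.0615, 0)
  M1 = (+0.0615, +0.0615, 0)
  M2 = (+0.0615, -0.0615, 0)
  M3 = (-0.0615, -0.0615, 0)
rvec = (0.0263, 0.3373, -0.4950), |rvec| = θ = 0.59957 rad = 34.353°
Rodrigues: sinθ=0.56429, 1−cosθ=0.17442; R = I + sinθ·[k]× + (1−cosθ)·[k]×²:
    [+0.82591 +0.47017 +0.31113]
    [-0.46157 +0.88078 -0.10576]
    [-0.32377 -0.05626 +0.94446]
t = (-0.2058, -0.0085, 0.8838) m
M0: Pc = R·M0+t = (-0.22768, +0.07405, +0.90025); u = 561.3·(-0.22768)/0.90025 + 331.2 = 189.2446, v = 575.8·(+0.07405)/0.90025 + 225.7 = 273.0650
M1: Pc = R·M1+t = (-0.12609, +0.01728, +0.86043); u = 561.3·(-0.12609)/0.86043 + 331.2 = 248.9448, v = 575.8·(+0.01728)/0.86043 + 225.7 = 237.2648
M2: Pc = R·M2+t = (-0.18392, -0.09105, +0.86735); u = 561.3·(-0.18392)/0.86735 + 331.2 = 212.1757, v = 575.8·(-0.09105)/0.86735 + 225.7 = 165.2525
M3: Pc = R·M3+t = (-0.28551, -0.03428, +0.90717); u = 561.3·(-0.28551)/0.90717 + 331.2 = 154.5450, v = 575.8·(-0.03428)/0.90717 + 225.7 = 203.9408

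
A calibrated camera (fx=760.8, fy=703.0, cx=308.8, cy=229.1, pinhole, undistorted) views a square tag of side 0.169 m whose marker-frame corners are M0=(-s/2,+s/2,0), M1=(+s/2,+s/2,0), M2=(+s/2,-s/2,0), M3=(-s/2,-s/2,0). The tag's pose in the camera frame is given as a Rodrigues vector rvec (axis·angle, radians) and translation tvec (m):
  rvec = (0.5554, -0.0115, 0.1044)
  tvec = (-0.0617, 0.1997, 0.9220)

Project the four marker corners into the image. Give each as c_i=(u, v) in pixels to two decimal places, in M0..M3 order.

c0=(186.86, 421.04) c1=(319.57, 431.47) c2=(335.55, 337.98) c3=(189.47, 325.79)

Intrinsics K: fx=760.8, fy=703.0, cx=308.8, cy=229.1
Marker side s = 0.169 m; corners in marker frame (Z=0):
  M0 = (-0.0845, +0.0845, 0)
  M1 = (+0.0845, +0.0845, 0)
  M2 = (+0.0845, -0.0845, 0)
  M3 = (-0.0845, -0.0845, 0)
rvec = (0.5554, -0.0115, 0.1044), |rvec| = θ = 0.56524 rad = 32.386°
Rodrigues: sinθ=0.53562, 1−cosθ=0.15554; R = I + sinθ·[k]× + (1−cosθ)·[k]×²:
    [+0.99463 -0.10204 +0.01733]
    [+0.09582 +0.84452 -0.52688]
    [+0.03913 +0.52571 +0.84976]
t = (-0.0617, 0.1997, 0.9220) m
M0: Pc = R·M0+t = (-0.15437, +0.26297, +0.96312); u = 760.8·(-0.15437)/0.96312 + 308.8 = 186.8589, v = 703.0·(+0.26297)/0.96312 + 229.1 = 421.0443
M1: Pc = R·M1+t = (+0.01372, +0.27916, +0.96973); u = 760.8·(+0.01372)/0.96973 + 308.8 = 319.5671, v = 703.0·(+0.27916)/0.96973 + 229.1 = 431.4749
M2: Pc = R·M2+t = (+0.03097, +0.13643, +0.88088); u = 760.8·(+0.03097)/0.88088 + 308.8 = 335.5468, v = 703.0·(+0.13643)/0.88088 + 229.1 = 337.9833
M3: Pc = R·M3+t = (-0.13712, +0.12024, +0.87427); u = 760.8·(-0.13712)/0.87427 + 308.8 = 189.4733, v = 703.0·(+0.12024)/0.87427 + 229.1 = 325.7857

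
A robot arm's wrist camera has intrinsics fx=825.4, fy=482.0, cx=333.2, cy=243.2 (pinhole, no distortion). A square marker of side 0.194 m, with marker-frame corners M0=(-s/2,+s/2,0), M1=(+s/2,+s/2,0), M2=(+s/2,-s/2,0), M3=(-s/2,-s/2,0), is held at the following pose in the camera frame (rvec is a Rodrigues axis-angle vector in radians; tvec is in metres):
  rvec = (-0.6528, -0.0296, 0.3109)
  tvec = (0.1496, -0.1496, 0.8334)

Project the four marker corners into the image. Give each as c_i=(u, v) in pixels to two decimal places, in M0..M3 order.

c0=(365.33, 178.25) c1=(564.60, 212.85) c2=(583.88, 137.62) c3=(410.20, 108.66)

Intrinsics K: fx=825.4, fy=482.0, cx=333.2, cy=243.2
Marker side s = 0.194 m; corners in marker frame (Z=0):
  M0 = (-0.0970, +0.0970, 0)
  M1 = (+0.0970, +0.0970, 0)
  M2 = (+0.0970, -0.0970, 0)
  M3 = (-0.0970, -0.0970, 0)
rvec = (-0.6528, -0.0296, 0.3109), |rvec| = θ = 0.72366 rad = 41.463°
Rodrigues: sinθ=0.66213, 1−cosθ=0.25061; R = I + sinθ·[k]× + (1−cosθ)·[k]×²:
    [+0.95332 -0.27522 -0.12421]
    [+0.29371 +0.74981 +0.59289]
    [-0.07004 -0.60170 +0.79564]
t = (0.1496, -0.1496, 0.8334) m
M0: Pc = R·M0+t = (+0.03043, -0.10536, +0.78183); u = 825.4·(+0.03043)/0.78183 + 333.2 = 365.3272, v = 482.0·(-0.10536)/0.78183 + 243.2 = 178.2459
M1: Pc = R·M1+t = (+0.21538, -0.04838, +0.76824); u = 825.4·(+0.21538)/0.76824 + 333.2 = 564.6007, v = 482.0·(-0.04838)/0.76824 + 243.2 = 212.8470
M2: Pc = R·M2+t = (+0.26877, -0.19384, +0.88497); u = 825.4·(+0.26877)/0.88497 + 333.2 = 583.8768, v = 482.0·(-0.19384)/0.88497 + 243.2 = 137.6243
M3: Pc = R·M3+t = (+0.08382, -0.25082, +0.89856); u = 825.4·(+0.08382)/0.89856 + 333.2 = 410.1990, v = 482.0·(-0.25082)/0.89856 + 243.2 = 108.6558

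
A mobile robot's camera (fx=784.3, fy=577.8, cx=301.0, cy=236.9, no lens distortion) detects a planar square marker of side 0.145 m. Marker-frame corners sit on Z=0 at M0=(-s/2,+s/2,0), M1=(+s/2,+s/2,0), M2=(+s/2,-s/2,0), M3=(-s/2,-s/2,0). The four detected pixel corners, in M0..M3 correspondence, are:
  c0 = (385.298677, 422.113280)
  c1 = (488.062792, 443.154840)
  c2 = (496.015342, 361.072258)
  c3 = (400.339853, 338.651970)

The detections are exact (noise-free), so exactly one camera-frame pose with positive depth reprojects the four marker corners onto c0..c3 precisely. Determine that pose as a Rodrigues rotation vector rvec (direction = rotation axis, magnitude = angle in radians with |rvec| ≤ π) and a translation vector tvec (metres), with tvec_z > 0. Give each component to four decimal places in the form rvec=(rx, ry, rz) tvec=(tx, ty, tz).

rvec=(-0.4526, -0.3165, 0.2710) tvec=(0.1820, 0.2655, 1.0019)

Intrinsics K: fx=784.3, fy=577.8, cx=301.0, cy=236.9
Marker side s = 0.145 m; corners in marker frame (Z=0):
  M0 = (-0.0725, +0.0725, 0)
  M1 = (+0.0725, +0.0725, 0)
  M2 = (+0.0725, -0.0725, 0)
  M3 = (-0.0725, -0.0725, 0)
Detected image corners:
  c0 = (385.298677, 422.113280) px
  c1 = (488.062792, 443.154840) px
  c2 = (496.015342, 361.072258) px
  c3 = (400.339853, 338.651970) px
Planar DLT: solve 8×8 A·h = b for H (H[2,2]=1):
  H  [+788.31555 -284.70907 +443.47557]
  H  [+242.76330 +388.73094 +390.03882]
  H  [+0.23702 -0.46525 +1.00000]
B = K⁻¹H; ‖b₁‖=0.998083, ‖b₂‖=0.998083; λ = 2/(‖b₁‖+‖b₂‖) = 1.001921, sign → tz>0 ⇒ λ=+1.001921
r₁ = λ·B[:,0] = (+0.91591,+0.32359,+0.23748); r₂ = λ·B[:,1] = (-0.18481,+0.86519,-0.46614)
r₃ = r₁×r₂ = (-0.35630,+0.38306,+0.85224); SVD([r₁ r₂ r₃]) → R = UVᵀ:
  R  [+0.91591 -0.18481 -0.35630]
  R  [+0.32359 +0.86519 +0.38306]
  R  [+0.23748 -0.46614 +0.85224]
t = (+0.18201, +0.26555, +1.00192) m
tr R = 2.633342; θ = arccos((tr R − 1)/2) = 0.615177 rad = 35.247°
axis k = ((R−Rᵀ)₃₂, (R−Rᵀ)₁₃, (R−Rᵀ)₂₁) / (2 sinθ) = (-0.735746, -0.514450, +0.440477)
rvec = θ·k = (-0.452614, -0.316478, +0.270972)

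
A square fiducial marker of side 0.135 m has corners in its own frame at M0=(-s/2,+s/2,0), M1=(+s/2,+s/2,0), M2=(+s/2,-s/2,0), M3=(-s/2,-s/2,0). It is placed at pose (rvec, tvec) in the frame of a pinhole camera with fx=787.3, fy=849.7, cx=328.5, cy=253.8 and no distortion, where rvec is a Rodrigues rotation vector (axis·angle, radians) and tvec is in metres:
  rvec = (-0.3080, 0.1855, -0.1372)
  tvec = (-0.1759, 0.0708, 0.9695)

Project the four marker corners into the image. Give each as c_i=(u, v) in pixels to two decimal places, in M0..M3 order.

c0=(136.02, 382.65) c1=(241.97, 365.79) c2=(234.24, 250.46) c3=(132.94, 269.10)

Intrinsics K: fx=787.3, fy=849.7, cx=328.5, cy=253.8
Marker side s = 0.135 m; corners in marker frame (Z=0):
  M0 = (-0.0675, +0.0675, 0)
  M1 = (+0.0675, +0.0675, 0)
  M2 = (+0.0675, -0.0675, 0)
  M3 = (-0.0675, -0.0675, 0)
rvec = (-0.3080, 0.1855, -0.1372), |rvec| = θ = 0.38484 rad = 22.049°
Rodrigues: sinθ=0.37541, 1−cosθ=0.07314; R = I + sinθ·[k]× + (1−cosθ)·[k]×²:
    [+0.97371 +0.10562 +0.20182]
    [-0.16205 +0.94385 +0.28788]
    [-0.16009 -0.31302 +0.93616]
t = (-0.1759, 0.0708, 0.9695) m
M0: Pc = R·M0+t = (-0.23450, +0.14545, +0.95918); u = 787.3·(-0.23450)/0.95918 + 328.5 = 136.0239, v = 849.7·(+0.14545)/0.95918 + 253.8 = 382.6479
M1: Pc = R·M1+t = (-0.10305, +0.12357, +0.93757); u = 787.3·(-0.10305)/0.93757 + 328.5 = 241.9701, v = 849.7·(+0.12357)/0.93757 + 253.8 = 365.7908
M2: Pc = R·M2+t = (-0.11730, -0.00385, +0.97982); u = 787.3·(-0.11730)/0.97982 + 328.5 = 234.2447, v = 849.7·(-0.00385)/0.97982 + 253.8 = 250.4623
M3: Pc = R·M3+t = (-0.24875, +0.01803, +1.00143); u = 787.3·(-0.24875)/1.00143 + 328.5 = 132.9359, v = 849.7·(+0.01803)/1.00143 + 253.8 = 269.0969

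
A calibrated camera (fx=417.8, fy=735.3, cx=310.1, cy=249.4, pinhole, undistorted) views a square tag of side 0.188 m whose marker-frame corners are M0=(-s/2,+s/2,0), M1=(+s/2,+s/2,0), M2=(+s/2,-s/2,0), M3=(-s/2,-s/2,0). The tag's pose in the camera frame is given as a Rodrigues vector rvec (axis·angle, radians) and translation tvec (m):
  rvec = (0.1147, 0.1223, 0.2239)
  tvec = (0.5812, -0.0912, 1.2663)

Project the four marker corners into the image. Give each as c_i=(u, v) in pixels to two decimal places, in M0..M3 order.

c0=(462.55, 237.08) c1=(524.93, 261.74) c2=(542.56, 154.36) c3=(478.72, 130.97)

Intrinsics K: fx=417.8, fy=735.3, cx=310.1, cy=249.4
Marker side s = 0.188 m; corners in marker frame (Z=0):
  M0 = (-0.0940, +0.0940, 0)
  M1 = (+0.0940, +0.0940, 0)
  M2 = (+0.0940, -0.0940, 0)
  M3 = (-0.0940, -0.0940, 0)
rvec = (0.1147, 0.1223, 0.2239), |rvec| = θ = 0.27972 rad = 16.027°
Rodrigues: sinθ=0.27609, 1−cosθ=0.03887; R = I + sinθ·[k]× + (1−cosθ)·[k]×²:
    [+0.96767 -0.21402 +0.13347]
    [+0.22796 +0.96856 -0.09961]
    [-0.10795 +0.12681 +0.98603]
t = (0.5812, -0.0912, 1.2663) m
M0: Pc = R·M0+t = (+0.47012, -0.02158, +1.28837); u = 417.8·(+0.47012)/1.28837 + 310.1 = 462.5538, v = 735.3·(-0.02158)/1.28837 + 249.4 = 237.0819
M1: Pc = R·M1+t = (+0.65204, +0.02127, +1.26807); u = 417.8·(+0.65204)/1.26807 + 310.1 = 524.9326, v = 735.3·(+0.02127)/1.26807 + 249.4 = 261.7353
M2: Pc = R·M2+t = (+0.69228, -0.16082, +1.24423); u = 417.8·(+0.69228)/1.24423 + 310.1 = 542.5600, v = 735.3·(-0.16082)/1.24423 + 249.4 = 154.3627
M3: Pc = R·M3+t = (+0.51036, -0.20367, +1.26453); u = 417.8·(+0.51036)/1.26453 + 310.1 = 478.7222, v = 735.3·(-0.20367)/1.26453 + 249.4 = 130.9678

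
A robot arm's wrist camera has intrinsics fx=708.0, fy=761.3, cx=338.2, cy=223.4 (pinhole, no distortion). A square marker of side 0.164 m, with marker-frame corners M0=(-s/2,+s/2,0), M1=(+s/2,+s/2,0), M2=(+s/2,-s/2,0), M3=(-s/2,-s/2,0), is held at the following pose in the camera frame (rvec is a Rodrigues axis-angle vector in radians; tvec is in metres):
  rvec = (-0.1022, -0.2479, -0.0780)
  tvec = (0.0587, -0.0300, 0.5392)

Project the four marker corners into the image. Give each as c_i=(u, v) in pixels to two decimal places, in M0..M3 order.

c0=(319.92, 307.68) c1=(524.52, 286.89) c2=(501.26, 66.85) c3=(300.68, 70.00)

Intrinsics K: fx=708.0, fy=761.3, cx=338.2, cy=223.4
Marker side s = 0.164 m; corners in marker frame (Z=0):
  M0 = (-0.0820, +0.0820, 0)
  M1 = (+0.0820, +0.0820, 0)
  M2 = (+0.0820, -0.0820, 0)
  M3 = (-0.0820, -0.0820, 0)
rvec = (-0.1022, -0.2479, -0.0780), |rvec| = θ = 0.27925 rad = 16.000°
Rodrigues: sinθ=0.27564, 1−cosθ=0.03874; R = I + sinθ·[k]× + (1−cosθ)·[k]×²:
    [+0.96645 +0.08958 -0.24073]
    [-0.06440 +0.99179 +0.11048]
    [+0.24865 -0.09127 +0.96428]
t = (0.0587, -0.0300, 0.5392) m
M0: Pc = R·M0+t = (-0.01320, +0.05661, +0.51133); u = 708.0·(-0.01320)/0.51133 + 338.2 = 319.9178, v = 761.3·(+0.05661)/0.51133 + 223.4 = 307.6819
M1: Pc = R·M1+t = (+0.14529, +0.04605, +0.55211); u = 708.0·(+0.14529)/0.55211 + 338.2 = 524.5200, v = 761.3·(+0.04605)/0.55211 + 223.4 = 286.8924
M2: Pc = R·M2+t = (+0.13060, -0.11661, +0.56707); u = 708.0·(+0.13060)/0.56707 + 338.2 = 501.2607, v = 761.3·(-0.11661)/0.56707 + 223.4 = 66.8532
M3: Pc = R·M3+t = (-0.02789, -0.10605, +0.52629); u = 708.0·(-0.02789)/0.52629 + 338.2 = 300.6754, v = 761.3·(-0.10605)/0.52629 + 223.4 = 70.0022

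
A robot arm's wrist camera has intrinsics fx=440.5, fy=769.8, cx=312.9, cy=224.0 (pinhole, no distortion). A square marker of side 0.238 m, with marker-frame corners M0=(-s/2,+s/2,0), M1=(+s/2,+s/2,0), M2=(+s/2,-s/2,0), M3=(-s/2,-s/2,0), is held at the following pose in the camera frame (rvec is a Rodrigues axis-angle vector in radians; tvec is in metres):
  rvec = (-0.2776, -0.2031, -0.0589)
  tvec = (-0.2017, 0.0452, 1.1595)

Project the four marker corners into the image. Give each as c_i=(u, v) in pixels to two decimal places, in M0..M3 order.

c0=(189.97, 337.74) c1=(284.18, 328.14) c2=(278.29, 178.03) c3=(188.94, 180.77)

Intrinsics K: fx=440.5, fy=769.8, cx=312.9, cy=224.0
Marker side s = 0.238 m; corners in marker frame (Z=0):
  M0 = (-0.1190, +0.1190, 0)
  M1 = (+0.1190, +0.1190, 0)
  M2 = (+0.1190, -0.1190, 0)
  M3 = (-0.1190, -0.1190, 0)
rvec = (-0.2776, -0.2031, -0.0589), |rvec| = θ = 0.34897 rad = 19.995°
Rodrigues: sinθ=0.34193, 1−cosθ=0.06027; R = I + sinθ·[k]× + (1−cosθ)·[k]×²:
    [+0.97787 +0.08562 -0.19091]
    [-0.02981 +0.96014 +0.27792]
    [+0.20710 -0.26608 +0.94144]
t = (-0.2017, 0.0452, 1.1595) m
M0: Pc = R·M0+t = (-0.30788, +0.16300, +1.10319); u = 440.5·(-0.30788)/1.10319 + 312.9 = 189.9657, v = 769.8·(+0.16300)/1.10319 + 224.0 = 337.7429
M1: Pc = R·M1+t = (-0.07515, +0.15591, +1.15248); u = 440.5·(-0.07515)/1.15248 + 312.9 = 284.1780, v = 769.8·(+0.15591)/1.15248 + 224.0 = 328.1400
M2: Pc = R·M2+t = (-0.09552, -0.07260, +1.21581); u = 440.5·(-0.09552)/1.21581 + 312.9 = 278.2913, v = 769.8·(-0.07260)/1.21581 + 224.0 = 178.0302
M3: Pc = R·M3+t = (-0.32825, -0.06551, +1.16652); u = 440.5·(-0.32825)/1.16652 + 312.9 = 188.9448, v = 769.8·(-0.06551)/1.16652 + 224.0 = 180.7692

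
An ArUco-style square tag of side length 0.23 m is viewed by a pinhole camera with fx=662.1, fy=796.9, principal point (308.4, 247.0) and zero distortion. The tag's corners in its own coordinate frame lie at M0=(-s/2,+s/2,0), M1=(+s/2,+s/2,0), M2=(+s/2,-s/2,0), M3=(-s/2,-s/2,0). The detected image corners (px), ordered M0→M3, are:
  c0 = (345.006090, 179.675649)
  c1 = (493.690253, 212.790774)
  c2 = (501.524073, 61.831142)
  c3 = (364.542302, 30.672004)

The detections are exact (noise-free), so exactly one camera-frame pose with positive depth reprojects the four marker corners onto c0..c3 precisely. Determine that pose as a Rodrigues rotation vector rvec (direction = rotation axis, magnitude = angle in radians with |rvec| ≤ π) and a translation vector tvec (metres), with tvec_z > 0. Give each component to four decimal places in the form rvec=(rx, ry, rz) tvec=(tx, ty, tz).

Intrinsics K: fx=662.1, fy=796.9, cx=308.4, cy=247.0
Marker side s = 0.23 m; corners in marker frame (Z=0):
  M0 = (-0.1150, +0.1150, 0)
  M1 = (+0.1150, +0.1150, 0)
  M2 = (+0.1150, -0.1150, 0)
  M3 = (-0.1150, -0.1150, 0)
Detected image corners:
  c0 = (345.006090, 179.675649) px
  c1 = (493.690253, 212.790774) px
  c2 = (501.524073, 61.831142) px
  c3 = (364.542302, 30.672004) px
Planar DLT: solve 8×8 A·h = b for H (H[2,2]=1):
  H  [+628.17245 -210.47617 +426.62748]
  H  [+141.88505 +609.13792 +118.22180]
  H  [+0.01923 -0.35438 +1.00000]
B = K⁻¹H; ‖b₁‖=0.955619, ‖b₂‖=0.955619; λ = 2/(‖b₁‖+‖b₂‖) = 1.046443, sign → tz>0 ⇒ λ=+1.046443
r₁ = λ·B[:,0] = (+0.98345,+0.18008,+0.02012); r₂ = λ·B[:,1] = (-0.15992,+0.91483,-0.37084)
r₃ = r₁×r₂ = (-0.08519,+0.36148,+0.92848); SVD([r₁ r₂ r₃]) → R = UVᵀ:
  R  [+0.98345 -0.15992 -0.08519]
  R  [+0.18008 +0.91483 +0.36148]
  R  [+0.02012 -0.37084 +0.92848]
t = (+0.18686, -0.16910, +1.04644) m
tr R = 2.826752; θ = arccos((tr R − 1)/2) = 0.419295 rad = 24.024°
axis k = ((R−Rᵀ)₃₂, (R−Rᵀ)₁₃, (R−Rᵀ)₂₁) / (2 sinθ) = (-0.899391, -0.129342, +0.417572)
rvec = θ·k = (-0.377110, -0.054232, +0.175086)

rvec=(-0.3771, -0.0542, 0.1751) tvec=(0.1869, -0.1691, 1.0464)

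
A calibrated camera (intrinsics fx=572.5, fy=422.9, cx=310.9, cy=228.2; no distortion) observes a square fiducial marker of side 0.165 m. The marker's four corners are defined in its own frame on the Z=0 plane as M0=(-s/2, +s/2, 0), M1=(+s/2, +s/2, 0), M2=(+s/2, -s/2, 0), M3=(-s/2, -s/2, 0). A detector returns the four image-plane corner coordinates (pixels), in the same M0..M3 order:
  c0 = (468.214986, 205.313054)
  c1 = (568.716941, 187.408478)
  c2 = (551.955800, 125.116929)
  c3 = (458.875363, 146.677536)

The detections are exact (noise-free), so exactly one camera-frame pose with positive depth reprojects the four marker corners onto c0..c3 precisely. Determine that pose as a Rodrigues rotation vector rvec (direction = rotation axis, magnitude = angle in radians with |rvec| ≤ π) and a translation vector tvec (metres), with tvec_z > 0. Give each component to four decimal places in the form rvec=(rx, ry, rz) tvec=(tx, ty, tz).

rvec=(-0.3965, 0.5585, -0.1120) tvec=(0.3453, -0.1473, 0.9942)

Intrinsics K: fx=572.5, fy=422.9, cx=310.9, cy=228.2
Marker side s = 0.165 m; corners in marker frame (Z=0):
  M0 = (-0.0825, +0.0825, 0)
  M1 = (+0.0825, +0.0825, 0)
  M2 = (+0.0825, -0.0825, 0)
  M3 = (-0.0825, -0.0825, 0)
Detected image corners:
  c0 = (468.214986, 205.313054) px
  c1 = (568.716941, 187.408478) px
  c2 = (551.955800, 125.116929) px
  c3 = (458.875363, 146.677536) px
Planar DLT: solve 8×8 A·h = b for H (H[2,2]=1):
  H  [+331.80699 -125.47051 +509.74515]
  H  [-202.40229 +299.90824 +165.54083]
  H  [-0.49628 -0.39779 +1.00000]
B = K⁻¹H; ‖b₁‖=1.005826, ‖b₂‖=1.005826; λ = 2/(‖b₁‖+‖b₂‖) = 0.994208, sign → tz>0 ⇒ λ=+0.994208
r₁ = λ·B[:,0] = (+0.84417,-0.20959,-0.49341); r₂ = λ·B[:,1] = (-0.00312,+0.91847,-0.39548)
r₃ = r₁×r₂ = (+0.53607,+0.33539,+0.77469); SVD([r₁ r₂ r₃]) → R = UVᵀ:
  R  [+0.84417 -0.00312 +0.53607]
  R  [-0.20959 +0.91847 +0.33539]
  R  [-0.49341 -0.39548 +0.77469]
t = (+0.34532, -0.14731, +0.99421) m
tr R = 2.537324; θ = arccos((tr R − 1)/2) = 0.694050 rad = 39.766°
axis k = ((R−Rᵀ)₃₂, (R−Rᵀ)₁₃, (R−Rᵀ)₂₁) / (2 sinθ) = (-0.571306, +0.804714, -0.161385)
rvec = θ·k = (-0.396514, +0.558511, -0.112009)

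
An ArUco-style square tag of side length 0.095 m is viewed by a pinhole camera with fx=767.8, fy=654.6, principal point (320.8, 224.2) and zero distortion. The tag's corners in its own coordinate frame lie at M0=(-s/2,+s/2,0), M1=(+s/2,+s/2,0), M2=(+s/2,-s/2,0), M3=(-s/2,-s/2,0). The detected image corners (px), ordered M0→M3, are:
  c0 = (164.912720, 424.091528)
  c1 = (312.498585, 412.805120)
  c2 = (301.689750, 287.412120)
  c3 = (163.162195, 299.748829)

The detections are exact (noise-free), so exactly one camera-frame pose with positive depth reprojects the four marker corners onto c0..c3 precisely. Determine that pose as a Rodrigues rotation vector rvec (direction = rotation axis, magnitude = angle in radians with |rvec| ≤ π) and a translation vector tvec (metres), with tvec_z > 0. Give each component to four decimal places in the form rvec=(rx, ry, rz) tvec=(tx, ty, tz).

rvec=(-0.3336, 0.0938, -0.0972) tvec=(-0.0561, 0.0995, 0.5015)

Intrinsics K: fx=767.8, fy=654.6, cx=320.8, cy=224.2
Marker side s = 0.095 m; corners in marker frame (Z=0):
  M0 = (-0.0475, +0.0475, 0)
  M1 = (+0.0475, +0.0475, 0)
  M2 = (+0.0475, -0.0475, 0)
  M3 = (-0.0475, -0.0475, 0)
Detected image corners:
  c0 = (164.912720, 424.091528) px
  c1 = (312.498585, 412.805120) px
  c2 = (301.689750, 287.412120) px
  c3 = (163.162195, 299.748829) px
Planar DLT: solve 8×8 A·h = b for H (H[2,2]=1):
  H  [+1468.80441 -89.68906 +234.95449]
  H  [-178.24985 +1079.42607 +354.09975]
  H  [-0.15096 -0.65990 +1.00000]
B = K⁻¹H; ‖b₁‖=1.994076, ‖b₂‖=1.994076; λ = 2/(‖b₁‖+‖b₂‖) = 0.501485, sign → tz>0 ⇒ λ=+0.501485
r₁ = λ·B[:,0] = (+0.99097,-0.11063,-0.07570); r₂ = λ·B[:,1] = (+0.07969,+0.94029,-0.33093)
r₃ = r₁×r₂ = (+0.10779,+0.32191,+0.94061); SVD([r₁ r₂ r₃]) → R = UVᵀ:
  R  [+0.99097 +0.07969 +0.10779]
  R  [-0.11063 +0.94029 +0.32191]
  R  [-0.07570 -0.33093 +0.94061]
t = (-0.05607, +0.09952, +0.50149) m
tr R = 2.871874; θ = arccos((tr R − 1)/2) = 0.359886 rad = 20.620°
axis k = ((R−Rᵀ)₃₂, (R−Rᵀ)₁₃, (R−Rᵀ)₂₁) / (2 sinθ) = (-0.926884, +0.260528, -0.270205)
rvec = θ·k = (-0.333573, +0.093760, -0.097243)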